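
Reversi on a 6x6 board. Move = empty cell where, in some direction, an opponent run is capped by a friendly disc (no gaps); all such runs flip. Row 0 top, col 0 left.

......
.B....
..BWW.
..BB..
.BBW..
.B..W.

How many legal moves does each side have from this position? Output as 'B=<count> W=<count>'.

-- B to move --
(1,2): no bracket -> illegal
(1,3): flips 1 -> legal
(1,4): flips 1 -> legal
(1,5): flips 1 -> legal
(2,5): flips 2 -> legal
(3,4): no bracket -> illegal
(3,5): no bracket -> illegal
(4,4): flips 1 -> legal
(4,5): no bracket -> illegal
(5,2): no bracket -> illegal
(5,3): flips 1 -> legal
(5,5): no bracket -> illegal
B mobility = 6
-- W to move --
(0,0): no bracket -> illegal
(0,1): no bracket -> illegal
(0,2): no bracket -> illegal
(1,0): no bracket -> illegal
(1,2): no bracket -> illegal
(1,3): no bracket -> illegal
(2,0): no bracket -> illegal
(2,1): flips 2 -> legal
(3,0): no bracket -> illegal
(3,1): no bracket -> illegal
(3,4): no bracket -> illegal
(4,0): flips 2 -> legal
(4,4): no bracket -> illegal
(5,0): flips 2 -> legal
(5,2): no bracket -> illegal
(5,3): no bracket -> illegal
W mobility = 3

Answer: B=6 W=3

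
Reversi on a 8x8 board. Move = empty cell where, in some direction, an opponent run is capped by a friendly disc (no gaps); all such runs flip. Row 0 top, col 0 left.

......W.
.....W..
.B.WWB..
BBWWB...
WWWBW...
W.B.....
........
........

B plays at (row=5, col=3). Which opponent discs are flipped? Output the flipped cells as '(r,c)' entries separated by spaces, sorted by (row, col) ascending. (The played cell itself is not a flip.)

Answer: (4,2)

Derivation:
Dir NW: opp run (4,2) capped by B -> flip
Dir N: first cell 'B' (not opp) -> no flip
Dir NE: opp run (4,4), next='.' -> no flip
Dir W: first cell 'B' (not opp) -> no flip
Dir E: first cell '.' (not opp) -> no flip
Dir SW: first cell '.' (not opp) -> no flip
Dir S: first cell '.' (not opp) -> no flip
Dir SE: first cell '.' (not opp) -> no flip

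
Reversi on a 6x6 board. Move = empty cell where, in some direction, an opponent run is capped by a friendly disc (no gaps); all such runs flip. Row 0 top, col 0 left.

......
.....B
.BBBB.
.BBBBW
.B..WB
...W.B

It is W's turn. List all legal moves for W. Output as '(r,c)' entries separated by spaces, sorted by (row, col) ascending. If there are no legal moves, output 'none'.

Answer: (1,1) (1,3) (1,4) (3,0)

Derivation:
(0,4): no bracket -> illegal
(0,5): no bracket -> illegal
(1,0): no bracket -> illegal
(1,1): flips 2 -> legal
(1,2): no bracket -> illegal
(1,3): flips 1 -> legal
(1,4): flips 2 -> legal
(2,0): no bracket -> illegal
(2,5): no bracket -> illegal
(3,0): flips 4 -> legal
(4,0): no bracket -> illegal
(4,2): no bracket -> illegal
(4,3): no bracket -> illegal
(5,0): no bracket -> illegal
(5,1): no bracket -> illegal
(5,2): no bracket -> illegal
(5,4): no bracket -> illegal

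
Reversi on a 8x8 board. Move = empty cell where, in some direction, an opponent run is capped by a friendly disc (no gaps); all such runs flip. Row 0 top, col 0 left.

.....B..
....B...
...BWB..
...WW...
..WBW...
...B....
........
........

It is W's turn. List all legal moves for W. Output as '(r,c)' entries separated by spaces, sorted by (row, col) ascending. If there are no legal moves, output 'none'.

(0,3): no bracket -> illegal
(0,4): flips 1 -> legal
(0,6): no bracket -> illegal
(1,2): flips 1 -> legal
(1,3): flips 1 -> legal
(1,5): no bracket -> illegal
(1,6): flips 1 -> legal
(2,2): flips 1 -> legal
(2,6): flips 1 -> legal
(3,2): no bracket -> illegal
(3,5): no bracket -> illegal
(3,6): no bracket -> illegal
(5,2): flips 1 -> legal
(5,4): no bracket -> illegal
(6,2): flips 1 -> legal
(6,3): flips 2 -> legal
(6,4): flips 1 -> legal

Answer: (0,4) (1,2) (1,3) (1,6) (2,2) (2,6) (5,2) (6,2) (6,3) (6,4)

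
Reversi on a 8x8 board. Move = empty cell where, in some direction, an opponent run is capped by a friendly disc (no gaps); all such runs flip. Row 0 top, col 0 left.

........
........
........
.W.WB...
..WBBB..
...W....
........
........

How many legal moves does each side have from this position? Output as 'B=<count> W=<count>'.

Answer: B=6 W=3

Derivation:
-- B to move --
(2,0): no bracket -> illegal
(2,1): no bracket -> illegal
(2,2): flips 1 -> legal
(2,3): flips 1 -> legal
(2,4): no bracket -> illegal
(3,0): no bracket -> illegal
(3,2): flips 1 -> legal
(4,0): no bracket -> illegal
(4,1): flips 1 -> legal
(5,1): no bracket -> illegal
(5,2): no bracket -> illegal
(5,4): no bracket -> illegal
(6,2): flips 1 -> legal
(6,3): flips 1 -> legal
(6,4): no bracket -> illegal
B mobility = 6
-- W to move --
(2,3): no bracket -> illegal
(2,4): no bracket -> illegal
(2,5): no bracket -> illegal
(3,2): no bracket -> illegal
(3,5): flips 2 -> legal
(3,6): no bracket -> illegal
(4,6): flips 3 -> legal
(5,2): no bracket -> illegal
(5,4): no bracket -> illegal
(5,5): flips 1 -> legal
(5,6): no bracket -> illegal
W mobility = 3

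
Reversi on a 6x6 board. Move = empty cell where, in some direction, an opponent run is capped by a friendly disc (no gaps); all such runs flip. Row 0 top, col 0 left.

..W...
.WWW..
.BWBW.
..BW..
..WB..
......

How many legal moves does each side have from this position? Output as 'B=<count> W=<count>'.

Answer: B=6 W=6

Derivation:
-- B to move --
(0,0): no bracket -> illegal
(0,1): flips 2 -> legal
(0,3): flips 2 -> legal
(0,4): no bracket -> illegal
(1,0): no bracket -> illegal
(1,4): no bracket -> illegal
(1,5): no bracket -> illegal
(2,0): no bracket -> illegal
(2,5): flips 1 -> legal
(3,1): no bracket -> illegal
(3,4): flips 1 -> legal
(3,5): no bracket -> illegal
(4,1): flips 1 -> legal
(4,4): no bracket -> illegal
(5,1): no bracket -> illegal
(5,2): flips 1 -> legal
(5,3): no bracket -> illegal
B mobility = 6
-- W to move --
(1,0): no bracket -> illegal
(1,4): no bracket -> illegal
(2,0): flips 1 -> legal
(3,0): flips 1 -> legal
(3,1): flips 2 -> legal
(3,4): flips 1 -> legal
(4,1): no bracket -> illegal
(4,4): flips 1 -> legal
(5,2): no bracket -> illegal
(5,3): flips 1 -> legal
(5,4): no bracket -> illegal
W mobility = 6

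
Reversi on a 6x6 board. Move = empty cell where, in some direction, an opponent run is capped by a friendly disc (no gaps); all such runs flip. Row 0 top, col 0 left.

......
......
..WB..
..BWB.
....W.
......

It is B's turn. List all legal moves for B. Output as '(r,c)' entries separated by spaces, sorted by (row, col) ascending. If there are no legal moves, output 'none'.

Answer: (1,2) (2,1) (4,3) (5,4)

Derivation:
(1,1): no bracket -> illegal
(1,2): flips 1 -> legal
(1,3): no bracket -> illegal
(2,1): flips 1 -> legal
(2,4): no bracket -> illegal
(3,1): no bracket -> illegal
(3,5): no bracket -> illegal
(4,2): no bracket -> illegal
(4,3): flips 1 -> legal
(4,5): no bracket -> illegal
(5,3): no bracket -> illegal
(5,4): flips 1 -> legal
(5,5): no bracket -> illegal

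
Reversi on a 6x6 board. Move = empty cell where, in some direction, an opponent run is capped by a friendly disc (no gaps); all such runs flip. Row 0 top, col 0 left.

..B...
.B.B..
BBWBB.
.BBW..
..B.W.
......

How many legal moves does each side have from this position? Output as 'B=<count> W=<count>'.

-- B to move --
(1,2): flips 1 -> legal
(3,4): flips 1 -> legal
(3,5): no bracket -> illegal
(4,3): flips 1 -> legal
(4,5): no bracket -> illegal
(5,3): no bracket -> illegal
(5,4): no bracket -> illegal
(5,5): flips 3 -> legal
B mobility = 4
-- W to move --
(0,0): flips 1 -> legal
(0,1): no bracket -> illegal
(0,3): flips 2 -> legal
(0,4): flips 1 -> legal
(1,0): no bracket -> illegal
(1,2): no bracket -> illegal
(1,4): no bracket -> illegal
(1,5): flips 1 -> legal
(2,5): flips 2 -> legal
(3,0): flips 2 -> legal
(3,4): no bracket -> illegal
(3,5): no bracket -> illegal
(4,0): flips 1 -> legal
(4,1): no bracket -> illegal
(4,3): no bracket -> illegal
(5,1): flips 1 -> legal
(5,2): flips 2 -> legal
(5,3): no bracket -> illegal
W mobility = 9

Answer: B=4 W=9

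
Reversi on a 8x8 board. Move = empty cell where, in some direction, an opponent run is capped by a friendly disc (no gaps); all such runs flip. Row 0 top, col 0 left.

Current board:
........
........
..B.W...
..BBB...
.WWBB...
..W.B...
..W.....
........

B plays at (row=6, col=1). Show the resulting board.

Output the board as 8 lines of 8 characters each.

Place B at (6,1); scan 8 dirs for brackets.
Dir NW: first cell '.' (not opp) -> no flip
Dir N: first cell '.' (not opp) -> no flip
Dir NE: opp run (5,2) capped by B -> flip
Dir W: first cell '.' (not opp) -> no flip
Dir E: opp run (6,2), next='.' -> no flip
Dir SW: first cell '.' (not opp) -> no flip
Dir S: first cell '.' (not opp) -> no flip
Dir SE: first cell '.' (not opp) -> no flip
All flips: (5,2)

Answer: ........
........
..B.W...
..BBB...
.WWBB...
..B.B...
.BW.....
........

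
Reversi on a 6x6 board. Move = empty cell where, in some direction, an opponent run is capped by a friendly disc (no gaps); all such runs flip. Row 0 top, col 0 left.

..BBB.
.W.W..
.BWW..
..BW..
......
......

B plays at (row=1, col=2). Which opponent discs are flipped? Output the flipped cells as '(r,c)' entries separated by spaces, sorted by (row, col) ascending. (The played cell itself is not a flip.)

Answer: (2,2)

Derivation:
Dir NW: first cell '.' (not opp) -> no flip
Dir N: first cell 'B' (not opp) -> no flip
Dir NE: first cell 'B' (not opp) -> no flip
Dir W: opp run (1,1), next='.' -> no flip
Dir E: opp run (1,3), next='.' -> no flip
Dir SW: first cell 'B' (not opp) -> no flip
Dir S: opp run (2,2) capped by B -> flip
Dir SE: opp run (2,3), next='.' -> no flip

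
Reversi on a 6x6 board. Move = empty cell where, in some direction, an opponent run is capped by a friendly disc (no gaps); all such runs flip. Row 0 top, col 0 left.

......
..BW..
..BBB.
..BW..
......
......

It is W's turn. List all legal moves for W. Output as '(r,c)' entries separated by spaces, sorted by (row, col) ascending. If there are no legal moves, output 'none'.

Answer: (1,1) (1,5) (3,1) (3,5)

Derivation:
(0,1): no bracket -> illegal
(0,2): no bracket -> illegal
(0,3): no bracket -> illegal
(1,1): flips 2 -> legal
(1,4): no bracket -> illegal
(1,5): flips 1 -> legal
(2,1): no bracket -> illegal
(2,5): no bracket -> illegal
(3,1): flips 2 -> legal
(3,4): no bracket -> illegal
(3,5): flips 1 -> legal
(4,1): no bracket -> illegal
(4,2): no bracket -> illegal
(4,3): no bracket -> illegal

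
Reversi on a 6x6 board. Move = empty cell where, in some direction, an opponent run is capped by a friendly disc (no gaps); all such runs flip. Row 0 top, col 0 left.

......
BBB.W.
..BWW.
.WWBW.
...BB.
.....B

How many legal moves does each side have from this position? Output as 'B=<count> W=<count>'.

-- B to move --
(0,3): no bracket -> illegal
(0,4): flips 3 -> legal
(0,5): no bracket -> illegal
(1,3): flips 1 -> legal
(1,5): flips 1 -> legal
(2,0): no bracket -> illegal
(2,1): flips 1 -> legal
(2,5): flips 3 -> legal
(3,0): flips 2 -> legal
(3,5): flips 1 -> legal
(4,0): flips 1 -> legal
(4,1): no bracket -> illegal
(4,2): flips 1 -> legal
(4,5): flips 2 -> legal
B mobility = 10
-- W to move --
(0,0): no bracket -> illegal
(0,1): flips 1 -> legal
(0,2): flips 2 -> legal
(0,3): no bracket -> illegal
(1,3): flips 1 -> legal
(2,0): no bracket -> illegal
(2,1): flips 1 -> legal
(3,5): no bracket -> illegal
(4,2): flips 1 -> legal
(4,5): no bracket -> illegal
(5,2): flips 1 -> legal
(5,3): flips 2 -> legal
(5,4): flips 2 -> legal
W mobility = 8

Answer: B=10 W=8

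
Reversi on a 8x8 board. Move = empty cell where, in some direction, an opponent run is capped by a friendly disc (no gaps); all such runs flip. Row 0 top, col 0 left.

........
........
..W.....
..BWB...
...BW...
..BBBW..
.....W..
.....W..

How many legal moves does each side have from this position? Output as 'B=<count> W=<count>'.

Answer: B=6 W=9

Derivation:
-- B to move --
(1,1): no bracket -> illegal
(1,2): flips 1 -> legal
(1,3): no bracket -> illegal
(2,1): no bracket -> illegal
(2,3): flips 1 -> legal
(2,4): no bracket -> illegal
(3,1): no bracket -> illegal
(3,5): flips 1 -> legal
(4,2): no bracket -> illegal
(4,5): flips 1 -> legal
(4,6): no bracket -> illegal
(5,6): flips 1 -> legal
(6,4): no bracket -> illegal
(6,6): no bracket -> illegal
(7,4): no bracket -> illegal
(7,6): flips 1 -> legal
B mobility = 6
-- W to move --
(2,1): flips 3 -> legal
(2,3): no bracket -> illegal
(2,4): flips 1 -> legal
(2,5): no bracket -> illegal
(3,1): flips 1 -> legal
(3,5): flips 1 -> legal
(4,1): no bracket -> illegal
(4,2): flips 2 -> legal
(4,5): no bracket -> illegal
(5,1): flips 3 -> legal
(6,1): no bracket -> illegal
(6,2): flips 1 -> legal
(6,3): flips 2 -> legal
(6,4): flips 1 -> legal
W mobility = 9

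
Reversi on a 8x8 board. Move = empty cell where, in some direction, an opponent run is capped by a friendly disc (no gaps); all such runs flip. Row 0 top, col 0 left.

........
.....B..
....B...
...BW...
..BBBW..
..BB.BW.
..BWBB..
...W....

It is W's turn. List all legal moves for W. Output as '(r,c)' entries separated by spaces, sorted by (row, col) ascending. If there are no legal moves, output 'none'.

Answer: (1,4) (2,3) (3,2) (4,1) (4,6) (5,1) (5,4) (6,1) (6,6) (7,4) (7,5)

Derivation:
(0,4): no bracket -> illegal
(0,5): no bracket -> illegal
(0,6): no bracket -> illegal
(1,3): no bracket -> illegal
(1,4): flips 1 -> legal
(1,6): no bracket -> illegal
(2,2): no bracket -> illegal
(2,3): flips 3 -> legal
(2,5): no bracket -> illegal
(2,6): no bracket -> illegal
(3,1): no bracket -> illegal
(3,2): flips 1 -> legal
(3,5): no bracket -> illegal
(4,1): flips 4 -> legal
(4,6): flips 2 -> legal
(5,1): flips 1 -> legal
(5,4): flips 2 -> legal
(6,1): flips 3 -> legal
(6,6): flips 2 -> legal
(7,1): no bracket -> illegal
(7,2): no bracket -> illegal
(7,4): flips 1 -> legal
(7,5): flips 2 -> legal
(7,6): no bracket -> illegal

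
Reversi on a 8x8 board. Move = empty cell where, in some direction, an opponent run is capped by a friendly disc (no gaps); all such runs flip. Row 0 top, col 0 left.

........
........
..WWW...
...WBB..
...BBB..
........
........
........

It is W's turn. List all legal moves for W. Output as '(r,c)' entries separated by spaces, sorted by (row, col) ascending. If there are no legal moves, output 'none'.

(2,5): no bracket -> illegal
(2,6): no bracket -> illegal
(3,2): no bracket -> illegal
(3,6): flips 2 -> legal
(4,2): no bracket -> illegal
(4,6): flips 1 -> legal
(5,2): no bracket -> illegal
(5,3): flips 1 -> legal
(5,4): flips 2 -> legal
(5,5): flips 1 -> legal
(5,6): flips 2 -> legal

Answer: (3,6) (4,6) (5,3) (5,4) (5,5) (5,6)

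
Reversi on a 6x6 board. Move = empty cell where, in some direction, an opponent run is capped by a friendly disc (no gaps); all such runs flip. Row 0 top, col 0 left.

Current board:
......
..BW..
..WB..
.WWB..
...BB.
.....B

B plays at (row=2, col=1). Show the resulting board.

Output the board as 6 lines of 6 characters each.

Place B at (2,1); scan 8 dirs for brackets.
Dir NW: first cell '.' (not opp) -> no flip
Dir N: first cell '.' (not opp) -> no flip
Dir NE: first cell 'B' (not opp) -> no flip
Dir W: first cell '.' (not opp) -> no flip
Dir E: opp run (2,2) capped by B -> flip
Dir SW: first cell '.' (not opp) -> no flip
Dir S: opp run (3,1), next='.' -> no flip
Dir SE: opp run (3,2) capped by B -> flip
All flips: (2,2) (3,2)

Answer: ......
..BW..
.BBB..
.WBB..
...BB.
.....B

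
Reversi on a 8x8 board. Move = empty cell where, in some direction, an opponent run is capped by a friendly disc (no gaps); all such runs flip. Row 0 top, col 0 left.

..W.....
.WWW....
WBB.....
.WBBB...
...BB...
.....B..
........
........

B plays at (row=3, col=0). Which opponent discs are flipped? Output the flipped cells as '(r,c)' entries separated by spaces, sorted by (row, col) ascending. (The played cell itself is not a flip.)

Dir NW: edge -> no flip
Dir N: opp run (2,0), next='.' -> no flip
Dir NE: first cell 'B' (not opp) -> no flip
Dir W: edge -> no flip
Dir E: opp run (3,1) capped by B -> flip
Dir SW: edge -> no flip
Dir S: first cell '.' (not opp) -> no flip
Dir SE: first cell '.' (not opp) -> no flip

Answer: (3,1)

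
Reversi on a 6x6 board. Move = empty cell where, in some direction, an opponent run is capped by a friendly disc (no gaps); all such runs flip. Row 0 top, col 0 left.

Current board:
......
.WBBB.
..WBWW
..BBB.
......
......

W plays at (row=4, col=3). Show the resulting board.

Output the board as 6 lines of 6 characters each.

Answer: ......
.WBBB.
..WBWW
..BBW.
...W..
......

Derivation:
Place W at (4,3); scan 8 dirs for brackets.
Dir NW: opp run (3,2), next='.' -> no flip
Dir N: opp run (3,3) (2,3) (1,3), next='.' -> no flip
Dir NE: opp run (3,4) capped by W -> flip
Dir W: first cell '.' (not opp) -> no flip
Dir E: first cell '.' (not opp) -> no flip
Dir SW: first cell '.' (not opp) -> no flip
Dir S: first cell '.' (not opp) -> no flip
Dir SE: first cell '.' (not opp) -> no flip
All flips: (3,4)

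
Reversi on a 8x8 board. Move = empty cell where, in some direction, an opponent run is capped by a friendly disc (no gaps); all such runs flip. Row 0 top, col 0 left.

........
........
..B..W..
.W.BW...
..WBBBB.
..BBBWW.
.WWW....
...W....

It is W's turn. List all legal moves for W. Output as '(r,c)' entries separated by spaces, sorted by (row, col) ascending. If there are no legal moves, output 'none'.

Answer: (1,1) (1,3) (2,3) (2,4) (3,2) (3,5) (3,6) (3,7) (4,1) (4,7) (5,1) (6,4)

Derivation:
(1,1): flips 3 -> legal
(1,2): no bracket -> illegal
(1,3): flips 1 -> legal
(2,1): no bracket -> illegal
(2,3): flips 3 -> legal
(2,4): flips 1 -> legal
(3,2): flips 1 -> legal
(3,5): flips 3 -> legal
(3,6): flips 3 -> legal
(3,7): flips 1 -> legal
(4,1): flips 1 -> legal
(4,7): flips 4 -> legal
(5,1): flips 3 -> legal
(5,7): no bracket -> illegal
(6,4): flips 3 -> legal
(6,5): no bracket -> illegal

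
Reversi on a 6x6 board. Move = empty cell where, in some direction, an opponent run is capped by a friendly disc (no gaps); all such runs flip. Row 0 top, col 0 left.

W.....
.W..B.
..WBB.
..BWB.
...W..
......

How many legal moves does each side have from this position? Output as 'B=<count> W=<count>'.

Answer: B=6 W=7

Derivation:
-- B to move --
(0,1): no bracket -> illegal
(0,2): no bracket -> illegal
(1,0): no bracket -> illegal
(1,2): flips 1 -> legal
(1,3): no bracket -> illegal
(2,0): no bracket -> illegal
(2,1): flips 1 -> legal
(3,1): no bracket -> illegal
(4,2): flips 1 -> legal
(4,4): no bracket -> illegal
(5,2): flips 1 -> legal
(5,3): flips 2 -> legal
(5,4): flips 1 -> legal
B mobility = 6
-- W to move --
(0,3): no bracket -> illegal
(0,4): no bracket -> illegal
(0,5): no bracket -> illegal
(1,2): no bracket -> illegal
(1,3): flips 1 -> legal
(1,5): flips 1 -> legal
(2,1): flips 1 -> legal
(2,5): flips 3 -> legal
(3,1): flips 1 -> legal
(3,5): flips 1 -> legal
(4,1): no bracket -> illegal
(4,2): flips 1 -> legal
(4,4): no bracket -> illegal
(4,5): no bracket -> illegal
W mobility = 7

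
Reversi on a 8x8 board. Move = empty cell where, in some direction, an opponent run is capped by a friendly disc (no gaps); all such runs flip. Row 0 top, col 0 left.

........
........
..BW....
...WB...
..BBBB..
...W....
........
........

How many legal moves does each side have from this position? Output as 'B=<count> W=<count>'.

Answer: B=7 W=7

Derivation:
-- B to move --
(1,2): flips 1 -> legal
(1,3): flips 2 -> legal
(1,4): no bracket -> illegal
(2,4): flips 2 -> legal
(3,2): flips 1 -> legal
(5,2): no bracket -> illegal
(5,4): no bracket -> illegal
(6,2): flips 1 -> legal
(6,3): flips 1 -> legal
(6,4): flips 1 -> legal
B mobility = 7
-- W to move --
(1,1): flips 1 -> legal
(1,2): no bracket -> illegal
(1,3): no bracket -> illegal
(2,1): flips 1 -> legal
(2,4): no bracket -> illegal
(2,5): no bracket -> illegal
(3,1): flips 1 -> legal
(3,2): no bracket -> illegal
(3,5): flips 2 -> legal
(3,6): no bracket -> illegal
(4,1): no bracket -> illegal
(4,6): no bracket -> illegal
(5,1): flips 1 -> legal
(5,2): no bracket -> illegal
(5,4): no bracket -> illegal
(5,5): flips 1 -> legal
(5,6): flips 2 -> legal
W mobility = 7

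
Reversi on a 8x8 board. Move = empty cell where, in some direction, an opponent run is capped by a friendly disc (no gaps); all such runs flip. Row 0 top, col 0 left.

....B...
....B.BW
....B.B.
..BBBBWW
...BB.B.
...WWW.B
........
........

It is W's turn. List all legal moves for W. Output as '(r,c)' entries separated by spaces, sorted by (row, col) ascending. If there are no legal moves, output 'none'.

(0,3): no bracket -> illegal
(0,5): no bracket -> illegal
(0,6): flips 2 -> legal
(0,7): no bracket -> illegal
(1,3): no bracket -> illegal
(1,5): flips 2 -> legal
(2,1): flips 2 -> legal
(2,2): flips 2 -> legal
(2,3): flips 2 -> legal
(2,5): no bracket -> illegal
(2,7): no bracket -> illegal
(3,1): flips 4 -> legal
(4,1): no bracket -> illegal
(4,2): no bracket -> illegal
(4,5): no bracket -> illegal
(4,7): no bracket -> illegal
(5,2): no bracket -> illegal
(5,6): flips 1 -> legal
(6,6): no bracket -> illegal
(6,7): no bracket -> illegal

Answer: (0,6) (1,5) (2,1) (2,2) (2,3) (3,1) (5,6)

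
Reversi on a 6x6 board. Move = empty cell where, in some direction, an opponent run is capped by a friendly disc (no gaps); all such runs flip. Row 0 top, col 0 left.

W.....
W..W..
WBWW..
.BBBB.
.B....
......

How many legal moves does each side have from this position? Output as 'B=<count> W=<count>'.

-- B to move --
(0,1): no bracket -> illegal
(0,2): no bracket -> illegal
(0,3): flips 2 -> legal
(0,4): flips 2 -> legal
(1,1): flips 1 -> legal
(1,2): flips 2 -> legal
(1,4): flips 1 -> legal
(2,4): flips 2 -> legal
(3,0): no bracket -> illegal
B mobility = 6
-- W to move --
(1,1): no bracket -> illegal
(1,2): no bracket -> illegal
(2,4): no bracket -> illegal
(2,5): no bracket -> illegal
(3,0): no bracket -> illegal
(3,5): no bracket -> illegal
(4,0): flips 1 -> legal
(4,2): flips 2 -> legal
(4,3): flips 3 -> legal
(4,4): flips 1 -> legal
(4,5): flips 1 -> legal
(5,0): flips 2 -> legal
(5,1): no bracket -> illegal
(5,2): no bracket -> illegal
W mobility = 6

Answer: B=6 W=6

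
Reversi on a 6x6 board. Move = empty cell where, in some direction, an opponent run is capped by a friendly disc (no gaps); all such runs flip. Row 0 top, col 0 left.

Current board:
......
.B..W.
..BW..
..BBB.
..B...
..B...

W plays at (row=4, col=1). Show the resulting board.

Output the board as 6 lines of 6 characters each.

Answer: ......
.B..W.
..BW..
..WBB.
.WB...
..B...

Derivation:
Place W at (4,1); scan 8 dirs for brackets.
Dir NW: first cell '.' (not opp) -> no flip
Dir N: first cell '.' (not opp) -> no flip
Dir NE: opp run (3,2) capped by W -> flip
Dir W: first cell '.' (not opp) -> no flip
Dir E: opp run (4,2), next='.' -> no flip
Dir SW: first cell '.' (not opp) -> no flip
Dir S: first cell '.' (not opp) -> no flip
Dir SE: opp run (5,2), next=edge -> no flip
All flips: (3,2)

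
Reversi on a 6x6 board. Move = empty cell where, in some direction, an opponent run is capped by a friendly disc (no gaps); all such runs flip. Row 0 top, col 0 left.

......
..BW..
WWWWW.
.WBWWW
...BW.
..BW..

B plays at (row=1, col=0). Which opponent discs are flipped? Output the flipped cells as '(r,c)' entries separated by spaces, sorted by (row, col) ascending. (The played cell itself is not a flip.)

Dir NW: edge -> no flip
Dir N: first cell '.' (not opp) -> no flip
Dir NE: first cell '.' (not opp) -> no flip
Dir W: edge -> no flip
Dir E: first cell '.' (not opp) -> no flip
Dir SW: edge -> no flip
Dir S: opp run (2,0), next='.' -> no flip
Dir SE: opp run (2,1) capped by B -> flip

Answer: (2,1)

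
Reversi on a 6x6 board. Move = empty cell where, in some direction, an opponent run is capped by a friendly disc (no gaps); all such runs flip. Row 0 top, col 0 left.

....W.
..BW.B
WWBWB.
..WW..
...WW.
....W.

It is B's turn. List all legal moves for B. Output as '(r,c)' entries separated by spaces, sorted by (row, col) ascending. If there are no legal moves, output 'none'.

Answer: (0,2) (1,4) (3,0) (3,4) (4,2) (5,5)

Derivation:
(0,2): flips 1 -> legal
(0,3): no bracket -> illegal
(0,5): no bracket -> illegal
(1,0): no bracket -> illegal
(1,1): no bracket -> illegal
(1,4): flips 1 -> legal
(3,0): flips 1 -> legal
(3,1): no bracket -> illegal
(3,4): flips 1 -> legal
(3,5): no bracket -> illegal
(4,1): no bracket -> illegal
(4,2): flips 2 -> legal
(4,5): no bracket -> illegal
(5,2): no bracket -> illegal
(5,3): no bracket -> illegal
(5,5): flips 2 -> legal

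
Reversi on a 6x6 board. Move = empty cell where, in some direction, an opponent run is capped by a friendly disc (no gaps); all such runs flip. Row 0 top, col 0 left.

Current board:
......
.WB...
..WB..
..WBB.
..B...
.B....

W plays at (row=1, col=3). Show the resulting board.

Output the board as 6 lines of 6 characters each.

Place W at (1,3); scan 8 dirs for brackets.
Dir NW: first cell '.' (not opp) -> no flip
Dir N: first cell '.' (not opp) -> no flip
Dir NE: first cell '.' (not opp) -> no flip
Dir W: opp run (1,2) capped by W -> flip
Dir E: first cell '.' (not opp) -> no flip
Dir SW: first cell 'W' (not opp) -> no flip
Dir S: opp run (2,3) (3,3), next='.' -> no flip
Dir SE: first cell '.' (not opp) -> no flip
All flips: (1,2)

Answer: ......
.WWW..
..WB..
..WBB.
..B...
.B....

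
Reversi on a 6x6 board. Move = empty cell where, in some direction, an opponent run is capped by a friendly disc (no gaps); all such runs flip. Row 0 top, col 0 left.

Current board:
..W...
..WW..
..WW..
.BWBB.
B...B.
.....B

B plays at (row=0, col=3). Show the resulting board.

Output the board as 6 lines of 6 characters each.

Place B at (0,3); scan 8 dirs for brackets.
Dir NW: edge -> no flip
Dir N: edge -> no flip
Dir NE: edge -> no flip
Dir W: opp run (0,2), next='.' -> no flip
Dir E: first cell '.' (not opp) -> no flip
Dir SW: opp run (1,2), next='.' -> no flip
Dir S: opp run (1,3) (2,3) capped by B -> flip
Dir SE: first cell '.' (not opp) -> no flip
All flips: (1,3) (2,3)

Answer: ..WB..
..WB..
..WB..
.BWBB.
B...B.
.....B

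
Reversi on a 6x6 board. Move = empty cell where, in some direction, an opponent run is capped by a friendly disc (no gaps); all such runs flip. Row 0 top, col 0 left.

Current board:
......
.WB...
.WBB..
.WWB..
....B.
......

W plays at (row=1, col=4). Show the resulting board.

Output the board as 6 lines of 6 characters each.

Answer: ......
.WB.W.
.WBW..
.WWB..
....B.
......

Derivation:
Place W at (1,4); scan 8 dirs for brackets.
Dir NW: first cell '.' (not opp) -> no flip
Dir N: first cell '.' (not opp) -> no flip
Dir NE: first cell '.' (not opp) -> no flip
Dir W: first cell '.' (not opp) -> no flip
Dir E: first cell '.' (not opp) -> no flip
Dir SW: opp run (2,3) capped by W -> flip
Dir S: first cell '.' (not opp) -> no flip
Dir SE: first cell '.' (not opp) -> no flip
All flips: (2,3)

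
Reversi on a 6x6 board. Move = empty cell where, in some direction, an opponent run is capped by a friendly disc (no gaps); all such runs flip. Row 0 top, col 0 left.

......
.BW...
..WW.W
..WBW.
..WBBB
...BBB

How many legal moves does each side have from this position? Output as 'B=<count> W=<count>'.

Answer: B=8 W=4

Derivation:
-- B to move --
(0,1): flips 3 -> legal
(0,2): no bracket -> illegal
(0,3): no bracket -> illegal
(1,3): flips 2 -> legal
(1,4): no bracket -> illegal
(1,5): no bracket -> illegal
(2,1): flips 1 -> legal
(2,4): flips 1 -> legal
(3,1): flips 2 -> legal
(3,5): flips 1 -> legal
(4,1): flips 1 -> legal
(5,1): flips 1 -> legal
(5,2): no bracket -> illegal
B mobility = 8
-- W to move --
(0,0): flips 1 -> legal
(0,1): no bracket -> illegal
(0,2): no bracket -> illegal
(1,0): flips 1 -> legal
(2,0): no bracket -> illegal
(2,1): no bracket -> illegal
(2,4): flips 1 -> legal
(3,5): no bracket -> illegal
(5,2): flips 1 -> legal
W mobility = 4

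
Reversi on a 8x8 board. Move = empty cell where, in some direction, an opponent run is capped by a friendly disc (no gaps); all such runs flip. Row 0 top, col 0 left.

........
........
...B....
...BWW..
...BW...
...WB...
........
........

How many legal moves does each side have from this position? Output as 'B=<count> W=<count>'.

Answer: B=7 W=8

Derivation:
-- B to move --
(2,4): flips 2 -> legal
(2,5): flips 1 -> legal
(2,6): no bracket -> illegal
(3,6): flips 2 -> legal
(4,2): no bracket -> illegal
(4,5): flips 2 -> legal
(4,6): no bracket -> illegal
(5,2): flips 1 -> legal
(5,5): flips 1 -> legal
(6,2): no bracket -> illegal
(6,3): flips 1 -> legal
(6,4): no bracket -> illegal
B mobility = 7
-- W to move --
(1,2): flips 1 -> legal
(1,3): flips 3 -> legal
(1,4): no bracket -> illegal
(2,2): flips 1 -> legal
(2,4): no bracket -> illegal
(3,2): flips 1 -> legal
(4,2): flips 1 -> legal
(4,5): no bracket -> illegal
(5,2): flips 1 -> legal
(5,5): flips 1 -> legal
(6,3): no bracket -> illegal
(6,4): flips 1 -> legal
(6,5): no bracket -> illegal
W mobility = 8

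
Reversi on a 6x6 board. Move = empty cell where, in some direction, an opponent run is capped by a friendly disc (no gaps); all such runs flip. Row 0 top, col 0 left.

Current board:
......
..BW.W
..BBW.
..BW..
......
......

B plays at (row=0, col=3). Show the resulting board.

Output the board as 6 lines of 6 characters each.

Answer: ...B..
..BB.W
..BBW.
..BW..
......
......

Derivation:
Place B at (0,3); scan 8 dirs for brackets.
Dir NW: edge -> no flip
Dir N: edge -> no flip
Dir NE: edge -> no flip
Dir W: first cell '.' (not opp) -> no flip
Dir E: first cell '.' (not opp) -> no flip
Dir SW: first cell 'B' (not opp) -> no flip
Dir S: opp run (1,3) capped by B -> flip
Dir SE: first cell '.' (not opp) -> no flip
All flips: (1,3)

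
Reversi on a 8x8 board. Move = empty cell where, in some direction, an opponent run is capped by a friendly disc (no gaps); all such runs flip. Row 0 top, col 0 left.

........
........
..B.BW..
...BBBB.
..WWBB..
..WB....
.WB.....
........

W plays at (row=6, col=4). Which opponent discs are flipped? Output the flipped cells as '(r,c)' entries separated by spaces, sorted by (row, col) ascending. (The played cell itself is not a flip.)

Answer: (5,3)

Derivation:
Dir NW: opp run (5,3) capped by W -> flip
Dir N: first cell '.' (not opp) -> no flip
Dir NE: first cell '.' (not opp) -> no flip
Dir W: first cell '.' (not opp) -> no flip
Dir E: first cell '.' (not opp) -> no flip
Dir SW: first cell '.' (not opp) -> no flip
Dir S: first cell '.' (not opp) -> no flip
Dir SE: first cell '.' (not opp) -> no flip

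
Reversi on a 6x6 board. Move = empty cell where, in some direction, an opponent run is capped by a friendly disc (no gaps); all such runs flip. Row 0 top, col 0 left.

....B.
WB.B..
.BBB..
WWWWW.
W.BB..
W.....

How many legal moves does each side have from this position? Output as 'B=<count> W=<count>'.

-- B to move --
(0,0): no bracket -> illegal
(0,1): no bracket -> illegal
(2,0): flips 1 -> legal
(2,4): flips 1 -> legal
(2,5): flips 1 -> legal
(3,5): no bracket -> illegal
(4,1): flips 2 -> legal
(4,4): flips 1 -> legal
(4,5): flips 1 -> legal
(5,1): no bracket -> illegal
B mobility = 6
-- W to move --
(0,0): flips 2 -> legal
(0,1): flips 2 -> legal
(0,2): no bracket -> illegal
(0,3): flips 2 -> legal
(0,5): no bracket -> illegal
(1,2): flips 4 -> legal
(1,4): flips 1 -> legal
(1,5): no bracket -> illegal
(2,0): no bracket -> illegal
(2,4): no bracket -> illegal
(4,1): no bracket -> illegal
(4,4): no bracket -> illegal
(5,1): flips 1 -> legal
(5,2): flips 2 -> legal
(5,3): flips 2 -> legal
(5,4): flips 1 -> legal
W mobility = 9

Answer: B=6 W=9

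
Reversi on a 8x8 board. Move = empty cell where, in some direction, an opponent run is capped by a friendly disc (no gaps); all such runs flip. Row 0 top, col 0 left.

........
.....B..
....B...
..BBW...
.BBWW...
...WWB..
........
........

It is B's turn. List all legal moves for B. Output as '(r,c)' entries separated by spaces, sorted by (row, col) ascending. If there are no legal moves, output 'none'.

(2,3): no bracket -> illegal
(2,5): no bracket -> illegal
(3,5): flips 1 -> legal
(4,5): flips 2 -> legal
(5,2): flips 2 -> legal
(6,2): no bracket -> illegal
(6,3): flips 2 -> legal
(6,4): flips 4 -> legal
(6,5): flips 2 -> legal

Answer: (3,5) (4,5) (5,2) (6,3) (6,4) (6,5)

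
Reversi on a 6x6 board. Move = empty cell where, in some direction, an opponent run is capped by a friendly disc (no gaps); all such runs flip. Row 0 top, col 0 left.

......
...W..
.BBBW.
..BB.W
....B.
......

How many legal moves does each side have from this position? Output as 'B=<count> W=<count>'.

-- B to move --
(0,2): no bracket -> illegal
(0,3): flips 1 -> legal
(0,4): flips 1 -> legal
(1,2): no bracket -> illegal
(1,4): no bracket -> illegal
(1,5): flips 1 -> legal
(2,5): flips 1 -> legal
(3,4): no bracket -> illegal
(4,5): no bracket -> illegal
B mobility = 4
-- W to move --
(1,0): no bracket -> illegal
(1,1): no bracket -> illegal
(1,2): no bracket -> illegal
(1,4): no bracket -> illegal
(2,0): flips 3 -> legal
(3,0): no bracket -> illegal
(3,1): flips 1 -> legal
(3,4): no bracket -> illegal
(4,1): no bracket -> illegal
(4,2): flips 1 -> legal
(4,3): flips 2 -> legal
(4,5): no bracket -> illegal
(5,3): flips 1 -> legal
(5,4): no bracket -> illegal
(5,5): no bracket -> illegal
W mobility = 5

Answer: B=4 W=5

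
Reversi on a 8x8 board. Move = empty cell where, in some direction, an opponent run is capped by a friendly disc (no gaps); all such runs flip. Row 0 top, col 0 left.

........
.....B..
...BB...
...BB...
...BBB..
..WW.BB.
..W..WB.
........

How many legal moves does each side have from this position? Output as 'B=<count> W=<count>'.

Answer: B=6 W=5

Derivation:
-- B to move --
(4,1): no bracket -> illegal
(4,2): no bracket -> illegal
(5,1): no bracket -> illegal
(5,4): no bracket -> illegal
(6,1): flips 1 -> legal
(6,3): flips 1 -> legal
(6,4): flips 1 -> legal
(7,1): flips 2 -> legal
(7,2): no bracket -> illegal
(7,3): no bracket -> illegal
(7,4): flips 1 -> legal
(7,5): flips 1 -> legal
(7,6): no bracket -> illegal
B mobility = 6
-- W to move --
(0,4): no bracket -> illegal
(0,5): no bracket -> illegal
(0,6): no bracket -> illegal
(1,2): no bracket -> illegal
(1,3): flips 3 -> legal
(1,4): no bracket -> illegal
(1,6): no bracket -> illegal
(2,2): no bracket -> illegal
(2,5): flips 2 -> legal
(2,6): no bracket -> illegal
(3,2): no bracket -> illegal
(3,5): flips 3 -> legal
(3,6): no bracket -> illegal
(4,2): no bracket -> illegal
(4,6): no bracket -> illegal
(4,7): flips 1 -> legal
(5,4): no bracket -> illegal
(5,7): no bracket -> illegal
(6,4): no bracket -> illegal
(6,7): flips 1 -> legal
(7,5): no bracket -> illegal
(7,6): no bracket -> illegal
(7,7): no bracket -> illegal
W mobility = 5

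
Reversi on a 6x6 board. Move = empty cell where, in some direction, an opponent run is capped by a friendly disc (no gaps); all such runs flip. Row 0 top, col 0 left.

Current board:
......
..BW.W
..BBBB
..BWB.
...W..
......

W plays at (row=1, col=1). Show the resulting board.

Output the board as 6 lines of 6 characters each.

Answer: ......
.WWW.W
..WBBB
..BWB.
...W..
......

Derivation:
Place W at (1,1); scan 8 dirs for brackets.
Dir NW: first cell '.' (not opp) -> no flip
Dir N: first cell '.' (not opp) -> no flip
Dir NE: first cell '.' (not opp) -> no flip
Dir W: first cell '.' (not opp) -> no flip
Dir E: opp run (1,2) capped by W -> flip
Dir SW: first cell '.' (not opp) -> no flip
Dir S: first cell '.' (not opp) -> no flip
Dir SE: opp run (2,2) capped by W -> flip
All flips: (1,2) (2,2)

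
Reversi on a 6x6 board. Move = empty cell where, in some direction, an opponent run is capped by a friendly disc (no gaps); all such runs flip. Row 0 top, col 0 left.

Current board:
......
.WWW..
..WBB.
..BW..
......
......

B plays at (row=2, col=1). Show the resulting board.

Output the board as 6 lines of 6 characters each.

Answer: ......
.WWW..
.BBBB.
..BW..
......
......

Derivation:
Place B at (2,1); scan 8 dirs for brackets.
Dir NW: first cell '.' (not opp) -> no flip
Dir N: opp run (1,1), next='.' -> no flip
Dir NE: opp run (1,2), next='.' -> no flip
Dir W: first cell '.' (not opp) -> no flip
Dir E: opp run (2,2) capped by B -> flip
Dir SW: first cell '.' (not opp) -> no flip
Dir S: first cell '.' (not opp) -> no flip
Dir SE: first cell 'B' (not opp) -> no flip
All flips: (2,2)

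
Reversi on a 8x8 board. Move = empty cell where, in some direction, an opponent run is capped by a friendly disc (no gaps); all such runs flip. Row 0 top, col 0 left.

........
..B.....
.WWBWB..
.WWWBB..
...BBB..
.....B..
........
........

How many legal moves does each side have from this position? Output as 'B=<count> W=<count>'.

Answer: B=8 W=10

Derivation:
-- B to move --
(1,0): flips 2 -> legal
(1,1): flips 2 -> legal
(1,3): flips 1 -> legal
(1,4): flips 1 -> legal
(1,5): no bracket -> illegal
(2,0): flips 2 -> legal
(3,0): flips 4 -> legal
(4,0): no bracket -> illegal
(4,1): flips 1 -> legal
(4,2): flips 2 -> legal
B mobility = 8
-- W to move --
(0,1): no bracket -> illegal
(0,2): flips 1 -> legal
(0,3): flips 1 -> legal
(1,1): no bracket -> illegal
(1,3): flips 1 -> legal
(1,4): flips 1 -> legal
(1,5): no bracket -> illegal
(1,6): no bracket -> illegal
(2,6): flips 1 -> legal
(3,6): flips 2 -> legal
(4,2): no bracket -> illegal
(4,6): flips 1 -> legal
(5,2): no bracket -> illegal
(5,3): flips 1 -> legal
(5,4): flips 3 -> legal
(5,6): no bracket -> illegal
(6,4): no bracket -> illegal
(6,5): no bracket -> illegal
(6,6): flips 2 -> legal
W mobility = 10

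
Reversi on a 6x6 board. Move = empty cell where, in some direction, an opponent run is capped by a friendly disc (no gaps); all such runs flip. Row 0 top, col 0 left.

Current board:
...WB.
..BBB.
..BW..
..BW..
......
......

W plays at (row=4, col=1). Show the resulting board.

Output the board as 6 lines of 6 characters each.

Answer: ...WB.
..BBB.
..BW..
..WW..
.W....
......

Derivation:
Place W at (4,1); scan 8 dirs for brackets.
Dir NW: first cell '.' (not opp) -> no flip
Dir N: first cell '.' (not opp) -> no flip
Dir NE: opp run (3,2) capped by W -> flip
Dir W: first cell '.' (not opp) -> no flip
Dir E: first cell '.' (not opp) -> no flip
Dir SW: first cell '.' (not opp) -> no flip
Dir S: first cell '.' (not opp) -> no flip
Dir SE: first cell '.' (not opp) -> no flip
All flips: (3,2)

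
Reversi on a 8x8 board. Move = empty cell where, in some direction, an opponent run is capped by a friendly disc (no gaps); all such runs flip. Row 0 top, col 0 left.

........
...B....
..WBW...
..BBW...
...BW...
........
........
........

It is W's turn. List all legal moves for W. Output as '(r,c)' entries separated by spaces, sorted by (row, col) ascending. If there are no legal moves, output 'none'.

(0,2): flips 1 -> legal
(0,3): no bracket -> illegal
(0,4): flips 1 -> legal
(1,2): flips 1 -> legal
(1,4): no bracket -> illegal
(2,1): no bracket -> illegal
(3,1): flips 2 -> legal
(4,1): no bracket -> illegal
(4,2): flips 3 -> legal
(5,2): flips 1 -> legal
(5,3): no bracket -> illegal
(5,4): no bracket -> illegal

Answer: (0,2) (0,4) (1,2) (3,1) (4,2) (5,2)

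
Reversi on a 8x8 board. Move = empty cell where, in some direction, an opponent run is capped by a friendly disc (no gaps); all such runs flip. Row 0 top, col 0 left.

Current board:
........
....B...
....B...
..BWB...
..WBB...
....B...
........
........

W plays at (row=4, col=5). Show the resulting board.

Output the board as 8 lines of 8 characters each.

Place W at (4,5); scan 8 dirs for brackets.
Dir NW: opp run (3,4), next='.' -> no flip
Dir N: first cell '.' (not opp) -> no flip
Dir NE: first cell '.' (not opp) -> no flip
Dir W: opp run (4,4) (4,3) capped by W -> flip
Dir E: first cell '.' (not opp) -> no flip
Dir SW: opp run (5,4), next='.' -> no flip
Dir S: first cell '.' (not opp) -> no flip
Dir SE: first cell '.' (not opp) -> no flip
All flips: (4,3) (4,4)

Answer: ........
....B...
....B...
..BWB...
..WWWW..
....B...
........
........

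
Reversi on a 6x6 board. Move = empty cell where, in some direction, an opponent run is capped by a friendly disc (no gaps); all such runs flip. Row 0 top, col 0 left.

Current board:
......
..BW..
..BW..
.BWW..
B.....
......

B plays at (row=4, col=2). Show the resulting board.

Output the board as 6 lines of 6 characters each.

Answer: ......
..BW..
..BW..
.BBW..
B.B...
......

Derivation:
Place B at (4,2); scan 8 dirs for brackets.
Dir NW: first cell 'B' (not opp) -> no flip
Dir N: opp run (3,2) capped by B -> flip
Dir NE: opp run (3,3), next='.' -> no flip
Dir W: first cell '.' (not opp) -> no flip
Dir E: first cell '.' (not opp) -> no flip
Dir SW: first cell '.' (not opp) -> no flip
Dir S: first cell '.' (not opp) -> no flip
Dir SE: first cell '.' (not opp) -> no flip
All flips: (3,2)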